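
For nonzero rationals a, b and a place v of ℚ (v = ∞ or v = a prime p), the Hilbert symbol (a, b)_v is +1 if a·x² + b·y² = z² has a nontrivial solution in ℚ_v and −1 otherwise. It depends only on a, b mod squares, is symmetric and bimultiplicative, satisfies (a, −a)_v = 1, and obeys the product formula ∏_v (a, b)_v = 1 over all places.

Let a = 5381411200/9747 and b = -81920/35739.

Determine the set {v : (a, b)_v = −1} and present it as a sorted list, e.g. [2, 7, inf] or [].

[3, 11]

(a, b) ≡ (66, -55) mod (ℚ^×)²; places V = {2, 3, 5, 11, 17, 19, 23, ∞}.
(a,b)_11: α=1, u≡8; β=-1, v≡2 (mod 11); (8|11)=-1, (2|11)=-1; sign (−1)^1·-1^-1·-1^1 = -1.
(a,b)_3: α=-3, u≡1; β=-2, v≡2 (mod 3); (1|3)=+1, (2|3)=-1; sign (−1)^0·+1^-2·-1^-3 = -1.
(a,b)_17: α=2, u≡9; β=0, v≡4 (mod 17); (9|17)=+1, (4|17)=+1; sign (−1)^0·+1^0·+1^2 = +1.
(a,b)_∞: sgn(66)=+, sgn(-55)=−, so +1.
(a,b)_2: α=7, β=14; u≡1, v≡1 (mod 8); ε(u)ε(v)=0·0, αω(v)=7·0, βω(u)=14·0; sum ≡ 0  ⇒  +1.
(a,b)_5: α=2, u≡4; β=1, v≡4 (mod 5); (4|5)=+1, (4|5)=+1; sign (−1)^0·+1^1·+1^2 = +1.
(a,b)_23: α=2, u≡20; β=0, v≡21 (mod 23); (20|23)=-1, (21|23)=-1; sign (−1)^0·-1^0·-1^2 = +1.
(a,b)_19: α=-2, u≡1; β=-2, v≡2 (mod 19); (1|19)=+1, (2|19)=-1; sign (−1)^0·+1^-2·-1^-2 = +1.
(66, -55 / ℚ) ramifies at {3, 11}: a division algebra.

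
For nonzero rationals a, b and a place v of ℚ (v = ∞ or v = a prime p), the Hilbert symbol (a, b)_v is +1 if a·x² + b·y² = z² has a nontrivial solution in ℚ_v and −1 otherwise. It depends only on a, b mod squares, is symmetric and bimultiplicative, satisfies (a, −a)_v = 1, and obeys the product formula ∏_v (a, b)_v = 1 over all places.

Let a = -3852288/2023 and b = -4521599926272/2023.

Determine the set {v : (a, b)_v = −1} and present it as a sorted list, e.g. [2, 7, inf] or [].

[3, inf]

(a, b) ≡ (-2926, -546) mod (ℚ^×)²; places V = {2, 3, 7, 11, 13, 17, 19, ∞}.
(a,b)_∞: sgn(-2926)=−, sgn(-546)=−, so -1.
(a,b)_17: α=-2, u≡2; β=-2, v≡9 (mod 17); (2|17)=+1, (9|17)=+1; sign (−1)^0·+1^-2·+1^-2 = +1.
(a,b)_11: α=1, u≡1; β=2, v≡4 (mod 11); (1|11)=+1, (4|11)=+1; sign (−1)^0·+1^2·+1^1 = +1.
(a,b)_3: α=2, u≡2; β=5, v≡1 (mod 3); (2|3)=-1, (1|3)=+1; sign (−1)^0·-1^5·+1^2 = -1.
(a,b)_7: α=-1, u≡4; β=-1, v≡6 (mod 7); (4|7)=+1, (6|7)=-1; sign (−1)^1·+1^-1·-1^-1 = +1.
(a,b)_2: α=11, β=15; u≡1, v≡7 (mod 8); ε(u)ε(v)=0·1, αω(v)=11·0, βω(u)=15·0; sum ≡ 0  ⇒  +1.
(a,b)_13: α=0, u≡10; β=1, v≡4 (mod 13); (10|13)=+1, (4|13)=+1; sign (−1)^0·+1^1·+1^0 = +1.
(a,b)_19: α=1, u≡6; β=2, v≡4 (mod 19); (6|19)=+1, (4|19)=+1; sign (−1)^0·+1^2·+1^1 = +1.
|Ram(-2926, -546)| = 2, even; anisotropic at {3, ∞}.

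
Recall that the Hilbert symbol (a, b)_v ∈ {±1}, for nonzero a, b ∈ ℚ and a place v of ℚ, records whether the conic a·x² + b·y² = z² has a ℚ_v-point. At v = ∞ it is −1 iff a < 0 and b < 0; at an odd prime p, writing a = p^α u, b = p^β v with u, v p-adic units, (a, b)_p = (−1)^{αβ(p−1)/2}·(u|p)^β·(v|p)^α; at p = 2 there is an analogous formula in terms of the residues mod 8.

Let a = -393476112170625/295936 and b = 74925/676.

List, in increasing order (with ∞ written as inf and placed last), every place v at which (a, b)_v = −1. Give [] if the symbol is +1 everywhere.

[]

(a, b) ≡ (-1353, 37) mod (ℚ^×)²; places V = {2, 3, 5, 11, 13, 17, 37, 41, 53, ∞}.
(a,b)_53: α=2, u≡15; β=0, v≡38 (mod 53); (15|53)=+1, (38|53)=+1; sign (−1)^0·+1^0·+1^2 = +1.
(a,b)_13: α=0, u≡9; β=-2, v≡8 (mod 13); (9|13)=+1, (8|13)=-1; sign (−1)^0·+1^-2·-1^0 = +1.
(a,b)_∞: sgn(-1353)=−, sgn(37)=+, so +1.
(a,b)_37: α=2, u≡7; β=1, v≡36 (mod 37); (7|37)=+1, (36|37)=+1; sign (−1)^0·+1^1·+1^2 = +1.
(a,b)_3: α=1, u≡2; β=4, v≡1 (mod 3); (2|3)=-1, (1|3)=+1; sign (−1)^0·-1^4·+1^1 = +1.
(a,b)_11: α=3, u≡1; β=0, v≡3 (mod 11); (1|11)=+1, (3|11)=+1; sign (−1)^0·+1^0·+1^3 = +1.
(a,b)_41: α=1, u≡25; β=0, v≡5 (mod 41); (25|41)=+1, (5|41)=+1; sign (−1)^0·+1^0·+1^1 = +1.
(a,b)_5: α=4, u≡2; β=2, v≡2 (mod 5); (2|5)=-1, (2|5)=-1; sign (−1)^0·-1^2·-1^4 = +1.
(a,b)_17: α=-2, u≡6; β=0, v≡7 (mod 17); (6|17)=-1, (7|17)=-1; sign (−1)^0·-1^0·-1^-2 = +1.
(a,b)_2: α=-10, β=-2; u≡7, v≡5 (mod 8); ε(u)ε(v)=1·0, αω(v)=-10·1, βω(u)=-2·0; sum ≡ 0  ⇒  +1.
Ram(a, b) = ∅: the form -1353·x² + 37·y² − z² is isotropic over every ℚ_v, so by Hasse–Minkowski it is isotropic over ℚ.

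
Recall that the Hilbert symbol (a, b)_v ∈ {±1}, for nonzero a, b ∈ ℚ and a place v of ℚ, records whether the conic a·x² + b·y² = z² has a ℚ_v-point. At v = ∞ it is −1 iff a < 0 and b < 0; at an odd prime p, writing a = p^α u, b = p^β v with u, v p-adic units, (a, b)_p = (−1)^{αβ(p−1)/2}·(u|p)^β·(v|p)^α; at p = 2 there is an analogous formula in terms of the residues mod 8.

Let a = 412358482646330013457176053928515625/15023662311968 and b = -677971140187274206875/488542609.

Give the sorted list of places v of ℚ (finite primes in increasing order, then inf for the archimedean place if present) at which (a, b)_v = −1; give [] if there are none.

(a, b) ≡ (7714, -259) mod (ℚ^×)²; places V = {2, 3, 5, 7, 17, 19, 23, 29, 31, 37, 47, ∞}.
(a,b)_23: α=-2, u≡1; β=-2, v≡14 (mod 23); (1|23)=+1, (14|23)=-1; sign (−1)^0·+1^-2·-1^-2 = +1.
(a,b)_31: α=-6, u≡29; β=-4, v≡5 (mod 31); (29|31)=-1, (5|31)=+1; sign (−1)^0·-1^-4·+1^-6 = +1.
(a,b)_2: α=-5, β=0; u≡1, v≡5 (mod 8); ε(u)ε(v)=0·0, αω(v)=-5·1, βω(u)=0·0; sum ≡ 1  ⇒  -1.
(a,b)_∞: sgn(7714)=+, sgn(-259)=−, so +1.
(a,b)_17: α=2, u≡16; β=2, v≡9 (mod 17); (16|17)=+1, (9|17)=+1; sign (−1)^0·+1^2·+1^2 = +1.
(a,b)_37: α=2, u≡31; β=1, v≡28 (mod 37); (31|37)=-1, (28|37)=+1; sign (−1)^0·-1^1·+1^2 = -1.
(a,b)_47: α=4, u≡17; β=2, v≡22 (mod 47); (17|47)=+1, (22|47)=-1; sign (−1)^0·+1^2·-1^4 = +1.
(a,b)_7: α=9, u≡5; β=5, v≡5 (mod 7); (5|7)=-1, (5|7)=-1; sign (−1)^1·-1^5·-1^9 = -1.
(a,b)_5: α=8, u≡4; β=4, v≡1 (mod 5); (4|5)=+1, (1|5)=+1; sign (−1)^0·+1^4·+1^8 = +1.
(a,b)_29: α=3, u≡24; β=2, v≡21 (mod 29); (24|29)=+1, (21|29)=-1; sign (−1)^0·+1^2·-1^3 = -1.
(a,b)_19: α=3, u≡16; β=2, v≡1 (mod 19); (16|19)=+1, (1|19)=+1; sign (−1)^0·+1^2·+1^3 = +1.
(a,b)_3: α=4, u≡1; β=2, v≡2 (mod 3); (1|3)=+1, (2|3)=-1; sign (−1)^0·+1^2·-1^4 = +1.
Ram(7714, -259) = {2, 7, 29, 37}; no ℚ_2-point on the conic.

[2, 7, 29, 37]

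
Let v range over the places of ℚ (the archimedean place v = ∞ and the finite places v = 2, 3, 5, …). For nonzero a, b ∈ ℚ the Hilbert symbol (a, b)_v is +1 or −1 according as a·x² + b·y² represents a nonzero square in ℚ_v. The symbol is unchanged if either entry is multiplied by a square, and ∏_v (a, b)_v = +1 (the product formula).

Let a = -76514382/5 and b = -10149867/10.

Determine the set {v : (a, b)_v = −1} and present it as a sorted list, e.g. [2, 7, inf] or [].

(a, b) ≡ (-1190, -15470) mod (ℚ^×)²; places V = {2, 3, 5, 7, 13, 17, ∞}.
(a,b)_∞: sgn(-1190)=−, sgn(-15470)=−, so -1.
(a,b)_3: α=8, u≡1; β=8, v≡1 (mod 3); (1|3)=+1, (1|3)=+1; sign (−1)^0·+1^8·+1^8 = +1.
(a,b)_13: α=0, u≡6; β=1, v≡6 (mod 13); (6|13)=-1, (6|13)=-1; sign (−1)^0·-1^1·-1^0 = -1.
(a,b)_17: α=1, u≡8; β=1, v≡4 (mod 17); (8|17)=+1, (4|17)=+1; sign (−1)^0·+1^1·+1^1 = +1.
(a,b)_7: α=3, u≡6; β=1, v≡2 (mod 7); (6|7)=-1, (2|7)=+1; sign (−1)^1·-1^1·+1^3 = +1.
(a,b)_2: α=1, β=-1; u≡5, v≡1 (mod 8); ε(u)ε(v)=0·0, αω(v)=1·0, βω(u)=-1·1; sum ≡ 1  ⇒  -1.
(a,b)_5: α=-1, u≡3; β=-1, v≡4 (mod 5); (3|5)=-1, (4|5)=+1; sign (−1)^0·-1^-1·+1^-1 = -1.
|Ram(-1190, -15470)| = 4, even; anisotropic at {2, 5, 13, ∞}.

[2, 5, 13, inf]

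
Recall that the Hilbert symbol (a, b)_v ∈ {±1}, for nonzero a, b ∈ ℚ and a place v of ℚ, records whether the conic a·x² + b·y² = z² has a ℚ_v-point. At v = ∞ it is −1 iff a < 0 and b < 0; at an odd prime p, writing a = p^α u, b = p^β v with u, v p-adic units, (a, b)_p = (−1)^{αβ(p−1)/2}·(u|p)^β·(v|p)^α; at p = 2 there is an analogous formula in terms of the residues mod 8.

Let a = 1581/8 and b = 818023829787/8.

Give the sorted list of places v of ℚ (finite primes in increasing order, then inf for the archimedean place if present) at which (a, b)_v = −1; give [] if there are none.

[17, 23]

Mod squares: a ≡ 3162, b ≡ 72726. Check v ∈ {∞, 2, 3, 17, 23, 31}.
v=∞: 3162 > 0 and 72726 > 0  ⇒  (a,b)_∞ = +1.
v=31: a=31^1·(≡18), b=31^3·(≡13) mod 31; (18|31)=+1, (13|31)=-1; (−1)^{1·3·15}·(+1)^3·(-1)^1 = +1.
v=2: v_2(a)=-3, v_2(b)=-3; units ≡ 5, 3 (mod 8); ε·ε+αω+βω = 0·1+-3·1+-3·1 ≡ 0  ⇒  (a,b)_2 = +1.
v=17: a=17^1·(≡1), b=17^3·(≡5) mod 17; (1|17)=+1, (5|17)=-1; (−1)^{1·3·8}·(+1)^3·(-1)^1 = -1.
v=23: a=23^0·(≡5), b=23^1·(≡10) mod 23; (5|23)=-1, (10|23)=-1; (−1)^{0·1·11}·(-1)^1·(-1)^0 = -1.
v=3: a=3^1·(≡1), b=3^5·(≡2) mod 3; (1|3)=+1, (2|3)=-1; (−1)^{1·5·1}·(+1)^5·(-1)^1 = +1.
(3162, 72726 / ℚ) ramifies at {17, 23}: a division algebra.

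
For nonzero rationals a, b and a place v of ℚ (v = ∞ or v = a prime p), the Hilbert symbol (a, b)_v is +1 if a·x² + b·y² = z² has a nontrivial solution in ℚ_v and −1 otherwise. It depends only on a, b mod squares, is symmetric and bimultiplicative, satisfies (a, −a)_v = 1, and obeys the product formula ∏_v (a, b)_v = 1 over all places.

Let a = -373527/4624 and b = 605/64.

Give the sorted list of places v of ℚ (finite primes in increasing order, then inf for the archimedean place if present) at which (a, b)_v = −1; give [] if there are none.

(a, b) ≡ (-7, 5) mod (ℚ^×)²; places V = {2, 3, 5, 7, 11, 17, ∞}.
(a,b)_3: α=2, u≡2; β=0, v≡2 (mod 3); (2|3)=-1, (2|3)=-1; sign (−1)^0·-1^0·-1^2 = +1.
(a,b)_5: α=0, u≡2; β=1, v≡4 (mod 5); (2|5)=-1, (4|5)=+1; sign (−1)^0·-1^1·+1^0 = -1.
(a,b)_2: α=-4, β=-6; u≡1, v≡5 (mod 8); ε(u)ε(v)=0·0, αω(v)=-4·1, βω(u)=-6·0; sum ≡ 0  ⇒  +1.
(a,b)_7: α=3, u≡6; β=0, v≡3 (mod 7); (6|7)=-1, (3|7)=-1; sign (−1)^0·-1^0·-1^3 = -1.
(a,b)_17: α=-2, u≡3; β=0, v≡6 (mod 17); (3|17)=-1, (6|17)=-1; sign (−1)^0·-1^0·-1^-2 = +1.
(a,b)_∞: sgn(-7)=−, sgn(5)=+, so +1.
(a,b)_11: α=2, u≡1; β=2, v≡3 (mod 11); (1|11)=+1, (3|11)=+1; sign (−1)^0·+1^2·+1^2 = +1.
(-7, 5 / ℚ) ramifies at {5, 7}: a division algebra.

[5, 7]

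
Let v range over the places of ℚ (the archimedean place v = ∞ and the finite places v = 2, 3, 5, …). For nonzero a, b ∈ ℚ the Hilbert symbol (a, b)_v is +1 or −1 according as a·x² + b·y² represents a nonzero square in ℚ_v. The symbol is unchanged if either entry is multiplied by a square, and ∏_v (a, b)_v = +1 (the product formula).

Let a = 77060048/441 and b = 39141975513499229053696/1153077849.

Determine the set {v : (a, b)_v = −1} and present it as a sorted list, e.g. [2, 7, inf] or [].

[13, 37]

Mod squares: a ≡ 4816253, b ≡ 19. Check v ∈ {∞, 2, 3, 7, 11, 13, 17, 19, 31, 37}.
v=3: a=3^-2·(≡2), b=3^-4·(≡1) mod 3; (2|3)=-1, (1|3)=+1; (−1)^{-2·-4·1}·(-1)^-4·(+1)^-2 = +1.
v=17: a=17^1·(≡4), b=17^2·(≡1) mod 17; (4|17)=+1, (1|17)=+1; (−1)^{1·2·8}·(+1)^2·(+1)^1 = +1.
v=31: a=31^1·(≡6), b=31^4·(≡5) mod 31; (6|31)=-1, (5|31)=+1; (−1)^{1·4·15}·(-1)^4·(+1)^1 = +1.
v=2: v_2(a)=4, v_2(b)=8; units ≡ 5, 3 (mod 8); ε·ε+αω+βω = 0·1+4·1+8·1 ≡ 0  ⇒  (a,b)_2 = +1.
v=13: a=13^1·(≡5), b=13^2·(≡8) mod 13; (5|13)=-1, (8|13)=-1; (−1)^{1·2·6}·(-1)^2·(-1)^1 = -1.
v=11: a=11^0·(≡10), b=11^-2·(≡7) mod 11; (10|11)=-1, (7|11)=-1; (−1)^{0·-2·5}·(-1)^-2·(-1)^0 = +1.
v=37: a=37^1·(≡21), b=37^2·(≡17) mod 37; (21|37)=+1, (17|37)=-1; (−1)^{1·2·18}·(+1)^2·(-1)^1 = -1.
v=19: a=19^1·(≡13), b=19^5·(≡16) mod 19; (13|19)=-1, (16|19)=+1; (−1)^{1·5·9}·(-1)^5·(+1)^1 = +1.
v=7: a=7^-2·(≡1), b=7^-6·(≡6) mod 7; (1|7)=+1, (6|7)=-1; (−1)^{-2·-6·3}·(+1)^-6·(-1)^-2 = +1.
v=∞: 4816253 > 0 and 19 > 0  ⇒  (a,b)_∞ = +1.
(4816253, 19 / ℚ) ramifies at {13, 37}: a division algebra.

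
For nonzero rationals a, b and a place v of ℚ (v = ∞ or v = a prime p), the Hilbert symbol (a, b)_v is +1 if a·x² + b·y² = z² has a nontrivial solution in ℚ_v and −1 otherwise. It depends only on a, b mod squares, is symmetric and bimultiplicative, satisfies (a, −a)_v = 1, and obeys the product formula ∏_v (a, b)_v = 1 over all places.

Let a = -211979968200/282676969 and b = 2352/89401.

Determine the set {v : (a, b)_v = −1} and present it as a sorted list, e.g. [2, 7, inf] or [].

(a, b) ≡ (-2002, 3) mod (ℚ^×)²; places V = {2, 3, 5, 7, 11, 13, 17, 23, 43, ∞}.
(a,b)_∞: sgn(-2002)=−, sgn(3)=+, so +1.
(a,b)_13: α=1, u≡11; β=-2, v≡10 (mod 13); (11|13)=-1, (10|13)=+1; sign (−1)^0·-1^-2·+1^1 = +1.
(a,b)_2: α=3, β=4; u≡7, v≡3 (mod 8); ε(u)ε(v)=1·1, αω(v)=3·1, βω(u)=4·0; sum ≡ 0  ⇒  +1.
(a,b)_43: α=-2, u≡26; β=0, v≡29 (mod 43); (26|43)=-1, (29|43)=-1; sign (−1)^0·-1^0·-1^-2 = +1.
(a,b)_7: α=7, u≡4; β=2, v≡5 (mod 7); (4|7)=+1, (5|7)=-1; sign (−1)^0·+1^2·-1^7 = -1.
(a,b)_23: α=-2, u≡17; β=-2, v≡18 (mod 23); (17|23)=-1, (18|23)=+1; sign (−1)^0·-1^-2·+1^-2 = +1.
(a,b)_5: α=2, u≡3; β=0, v≡2 (mod 5); (3|5)=-1, (2|5)=-1; sign (−1)^0·-1^0·-1^2 = +1.
(a,b)_3: α=2, u≡2; β=1, v≡1 (mod 3); (2|3)=-1, (1|3)=+1; sign (−1)^0·-1^1·+1^2 = -1.
(a,b)_17: α=-2, u≡13; β=0, v≡14 (mod 17); (13|17)=+1, (14|17)=-1; sign (−1)^0·+1^0·-1^-2 = +1.
(a,b)_11: α=1, u≡5; β=0, v≡5 (mod 11); (5|11)=+1, (5|11)=+1; sign (−1)^0·+1^0·+1^1 = +1.
(-2002, 3 / ℚ) ramifies at {3, 7}: a division algebra.

[3, 7]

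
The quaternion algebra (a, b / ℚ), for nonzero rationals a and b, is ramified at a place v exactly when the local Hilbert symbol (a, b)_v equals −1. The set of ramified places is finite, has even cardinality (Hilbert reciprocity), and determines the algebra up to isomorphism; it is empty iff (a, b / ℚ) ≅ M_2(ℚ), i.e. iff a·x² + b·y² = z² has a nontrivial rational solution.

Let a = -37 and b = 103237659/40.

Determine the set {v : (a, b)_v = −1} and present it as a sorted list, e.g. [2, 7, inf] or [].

Mod squares: a ≡ -37, b ≡ 190. Check v ∈ {∞, 2, 3, 5, 7, 19, 37}.
v=7: a=7^0·(≡5), b=7^2·(≡2) mod 7; (5|7)=-1, (2|7)=+1; (−1)^{0·2·3}·(-1)^2·(+1)^0 = +1.
v=19: a=19^0·(≡1), b=19^1·(≡18) mod 19; (1|19)=+1, (18|19)=-1; (−1)^{0·1·9}·(+1)^1·(-1)^0 = +1.
v=5: a=5^0·(≡3), b=5^-1·(≡3) mod 5; (3|5)=-1, (3|5)=-1; (−1)^{0·-1·2}·(-1)^-1·(-1)^0 = -1.
v=3: a=3^0·(≡2), b=3^4·(≡1) mod 3; (2|3)=-1, (1|3)=+1; (−1)^{0·4·1}·(-1)^4·(+1)^0 = +1.
v=37: a=37^1·(≡36), b=37^2·(≡14) mod 37; (36|37)=+1, (14|37)=-1; (−1)^{1·2·18}·(+1)^2·(-1)^1 = -1.
v=2: v_2(a)=0, v_2(b)=-3; units ≡ 3, 7 (mod 8); ε·ε+αω+βω = 1·1+0·0+-3·1 ≡ 0  ⇒  (a,b)_2 = +1.
v=∞: -37 < 0 and 190 > 0  ⇒  (a,b)_∞ = +1.
(-37, 190 / ℚ) ramifies at {5, 37}: a division algebra.

[5, 37]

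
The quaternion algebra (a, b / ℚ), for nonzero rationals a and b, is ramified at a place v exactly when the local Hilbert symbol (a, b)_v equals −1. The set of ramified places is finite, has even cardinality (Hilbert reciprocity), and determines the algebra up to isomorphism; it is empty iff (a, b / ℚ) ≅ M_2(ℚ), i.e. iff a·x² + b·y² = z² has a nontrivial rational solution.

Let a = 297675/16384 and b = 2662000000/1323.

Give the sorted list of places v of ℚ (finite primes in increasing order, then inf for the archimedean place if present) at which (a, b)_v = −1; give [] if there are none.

[2, 3]

(a, b) ≡ (3, 66) mod (ℚ^×)²; places V = {2, 3, 5, 7, 11, ∞}.
(a,b)_∞: sgn(3)=+, sgn(66)=+, so +1.
(a,b)_7: α=2, u≡5; β=-2, v≡5 (mod 7); (5|7)=-1, (5|7)=-1; sign (−1)^0·-1^-2·-1^2 = +1.
(a,b)_5: α=2, u≡3; β=6, v≡1 (mod 5); (3|5)=-1, (1|5)=+1; sign (−1)^0·-1^6·+1^2 = +1.
(a,b)_11: α=0, u≡3; β=3, v≡8 (mod 11); (3|11)=+1, (8|11)=-1; sign (−1)^0·+1^3·-1^0 = +1.
(a,b)_2: α=-14, β=7; u≡3, v≡1 (mod 8); ε(u)ε(v)=1·0, αω(v)=-14·0, βω(u)=7·1; sum ≡ 1  ⇒  -1.
(a,b)_3: α=5, u≡1; β=-3, v≡1 (mod 3); (1|3)=+1, (1|3)=+1; sign (−1)^1·+1^-3·+1^5 = -1.
(3, 66 / ℚ) ramifies at {2, 3}: a division algebra.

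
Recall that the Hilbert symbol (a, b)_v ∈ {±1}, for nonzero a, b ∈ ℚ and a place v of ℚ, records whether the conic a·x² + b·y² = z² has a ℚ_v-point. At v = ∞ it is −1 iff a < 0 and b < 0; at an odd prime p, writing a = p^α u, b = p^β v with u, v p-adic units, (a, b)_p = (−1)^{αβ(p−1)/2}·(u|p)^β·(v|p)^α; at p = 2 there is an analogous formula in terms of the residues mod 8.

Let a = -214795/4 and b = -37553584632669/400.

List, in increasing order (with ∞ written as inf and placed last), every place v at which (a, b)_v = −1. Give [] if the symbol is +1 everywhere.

(a, b) ≡ (-595, -2261) mod (ℚ^×)²; places V = {2, 3, 5, 7, 17, 19, ∞}.
(a,b)_19: α=2, u≡8; β=5, v≡15 (mod 19); (8|19)=-1, (15|19)=-1; sign (−1)^0·-1^5·-1^2 = -1.
(a,b)_7: α=1, u≡6; β=3, v≡6 (mod 7); (6|7)=-1, (6|7)=-1; sign (−1)^1·-1^3·-1^1 = -1.
(a,b)_5: α=1, u≡4; β=-2, v≡1 (mod 5); (4|5)=+1, (1|5)=+1; sign (−1)^0·+1^-2·+1^1 = +1.
(a,b)_∞: sgn(-595)=−, sgn(-2261)=−, so -1.
(a,b)_2: α=-2, β=-4; u≡5, v≡3 (mod 8); ε(u)ε(v)=0·1, αω(v)=-2·1, βω(u)=-4·1; sum ≡ 0  ⇒  +1.
(a,b)_17: α=1, u≡16; β=3, v≡6 (mod 17); (16|17)=+1, (6|17)=-1; sign (−1)^0·+1^3·-1^1 = -1.
(a,b)_3: α=0, u≡2; β=2, v≡1 (mod 3); (2|3)=-1, (1|3)=+1; sign (−1)^0·-1^2·+1^0 = +1.
|Ram(-595, -2261)| = 4, even; anisotropic at {7, 17, 19, ∞}.

[7, 17, 19, inf]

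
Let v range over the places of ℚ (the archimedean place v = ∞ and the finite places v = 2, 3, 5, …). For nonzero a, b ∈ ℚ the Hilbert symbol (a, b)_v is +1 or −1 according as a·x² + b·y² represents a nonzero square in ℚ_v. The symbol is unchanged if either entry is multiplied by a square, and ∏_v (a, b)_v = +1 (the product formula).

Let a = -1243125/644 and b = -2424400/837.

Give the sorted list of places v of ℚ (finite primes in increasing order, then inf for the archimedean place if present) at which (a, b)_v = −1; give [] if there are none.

(a, b) ≡ (-35581, -563673) mod (ℚ^×)²; places V = {2, 3, 5, 7, 11, 13, 17, 19, 23, 29, 31, ∞}.
(a,b)_19: α=0, u≡6; β=1, v≡4 (mod 19); (6|19)=+1, (4|19)=+1; sign (−1)^0·+1^1·+1^0 = +1.
(a,b)_7: α=-1, u≡5; β=0, v≡2 (mod 7); (5|7)=-1, (2|7)=+1; sign (−1)^0·-1^0·+1^-1 = +1.
(a,b)_31: α=0, u≡8; β=-1, v≡19 (mod 31); (8|31)=+1, (19|31)=+1; sign (−1)^0·+1^-1·+1^0 = +1.
(a,b)_29: α=0, u≡3; β=1, v≡20 (mod 29); (3|29)=-1, (20|29)=+1; sign (−1)^0·-1^1·+1^0 = -1.
(a,b)_23: α=-1, u≡5; β=0, v≡11 (mod 23); (5|23)=-1, (11|23)=-1; sign (−1)^0·-1^0·-1^-1 = -1.
(a,b)_17: α=1, u≡4; β=0, v≡1 (mod 17); (4|17)=+1, (1|17)=+1; sign (−1)^0·+1^0·+1^1 = +1.
(a,b)_13: α=1, u≡6; β=0, v≡7 (mod 13); (6|13)=-1, (7|13)=-1; sign (−1)^0·-1^0·-1^1 = -1.
(a,b)_∞: sgn(-35581)=−, sgn(-563673)=−, so -1.
(a,b)_2: α=-2, β=4; u≡3, v≡7 (mod 8); ε(u)ε(v)=1·1, αω(v)=-2·0, βω(u)=4·1; sum ≡ 1  ⇒  -1.
(a,b)_3: α=2, u≡2; β=-3, v≡2 (mod 3); (2|3)=-1, (2|3)=-1; sign (−1)^0·-1^-3·-1^2 = -1.
(a,b)_5: α=4, u≡4; β=2, v≡2 (mod 5); (4|5)=+1, (2|5)=-1; sign (−1)^0·+1^2·-1^4 = +1.
(a,b)_11: α=0, u≡3; β=1, v≡7 (mod 11); (3|11)=+1, (7|11)=-1; sign (−1)^0·+1^1·-1^0 = +1.
|Ram(-35581, -563673)| = 6, even; anisotropic at {2, 3, 13, 23, 29, ∞}.

[2, 3, 13, 23, 29, inf]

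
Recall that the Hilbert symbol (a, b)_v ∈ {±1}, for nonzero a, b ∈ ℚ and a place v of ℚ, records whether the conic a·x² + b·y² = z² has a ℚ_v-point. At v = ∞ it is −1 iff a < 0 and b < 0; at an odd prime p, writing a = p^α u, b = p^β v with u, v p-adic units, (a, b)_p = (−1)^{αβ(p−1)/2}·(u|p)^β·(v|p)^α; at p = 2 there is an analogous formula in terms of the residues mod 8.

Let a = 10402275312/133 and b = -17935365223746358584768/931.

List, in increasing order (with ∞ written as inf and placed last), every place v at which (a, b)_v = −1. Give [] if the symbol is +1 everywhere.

Mod squares: a ≡ 779779, b ≡ -12597. Check v ∈ {∞, 2, 3, 7, 11, 13, 17, 19, 37, 41}.
v=3: a=3^4·(≡1), b=3^9·(≡1) mod 3; (1|3)=+1, (1|3)=+1; (−1)^{4·9·1}·(+1)^9·(+1)^4 = +1.
v=∞: 779779 > 0 and -12597 < 0  ⇒  (a,b)_∞ = +1.
v=37: a=37^2·(≡26), b=37^4·(≡13) mod 37; (26|37)=+1, (13|37)=-1; (−1)^{2·4·18}·(+1)^4·(-1)^2 = +1.
v=7: a=7^-1·(≡6), b=7^-2·(≡6) mod 7; (6|7)=-1, (6|7)=-1; (−1)^{-1·-2·3}·(-1)^-2·(-1)^-1 = -1.
v=17: a=17^0·(≡7), b=17^1·(≡5) mod 17; (7|17)=-1, (5|17)=-1; (−1)^{0·1·8}·(-1)^1·(-1)^0 = -1.
v=2: v_2(a)=4, v_2(b)=6; units ≡ 3, 3 (mod 8); ε·ε+αω+βω = 1·1+4·1+6·1 ≡ 1  ⇒  (a,b)_2 = -1.
v=13: a=13^1·(≡4), b=13^3·(≡11) mod 13; (4|13)=+1, (11|13)=-1; (−1)^{1·3·6}·(+1)^3·(-1)^1 = -1.
v=19: a=19^-1·(≡9), b=19^-1·(≡12) mod 19; (9|19)=+1, (12|19)=-1; (−1)^{-1·-1·9}·(+1)^-1·(-1)^-1 = +1.
v=41: a=41^1·(≡21), b=41^2·(≡25) mod 41; (21|41)=+1, (25|41)=+1; (−1)^{1·2·20}·(+1)^2·(+1)^1 = +1.
v=11: a=11^1·(≡5), b=11^2·(≡4) mod 11; (5|11)=+1, (4|11)=+1; (−1)^{1·2·5}·(+1)^2·(+1)^1 = +1.
|Ram(779779, -12597)| = 4, even; anisotropic at {2, 7, 13, 17}.

[2, 7, 13, 17]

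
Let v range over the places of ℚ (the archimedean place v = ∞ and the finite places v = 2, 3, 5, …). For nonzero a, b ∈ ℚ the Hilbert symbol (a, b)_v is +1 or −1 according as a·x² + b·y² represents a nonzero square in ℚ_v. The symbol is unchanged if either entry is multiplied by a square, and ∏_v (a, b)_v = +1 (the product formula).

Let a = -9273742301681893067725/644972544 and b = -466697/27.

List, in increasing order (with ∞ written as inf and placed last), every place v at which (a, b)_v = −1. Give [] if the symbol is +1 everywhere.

[2, 3, 7, inf]

(a, b) ≡ (-36366, -11571) mod (ℚ^×)²; places V = {2, 3, 5, 7, 11, 17, 19, 29, ∞}.
(a,b)_5: α=2, u≡4; β=0, v≡4 (mod 5); (4|5)=+1, (4|5)=+1; sign (−1)^0·+1^0·+1^2 = +1.
(a,b)_19: α=3, u≡17; β=1, v≡10 (mod 19); (17|19)=+1, (10|19)=-1; sign (−1)^1·+1^1·-1^3 = +1.
(a,b)_7: α=8, u≡6; β=1, v≡3 (mod 7); (6|7)=-1, (3|7)=-1; sign (−1)^0·-1^1·-1^8 = -1.
(a,b)_3: α=-9, u≡1; β=-3, v≡1 (mod 3); (1|3)=+1, (1|3)=+1; sign (−1)^1·+1^-3·+1^-9 = -1.
(a,b)_∞: sgn(-36366)=−, sgn(-11571)=−, so -1.
(a,b)_11: α=3, u≡1; β=2, v≡3 (mod 11); (1|11)=+1, (3|11)=+1; sign (−1)^0·+1^2·+1^3 = +1.
(a,b)_2: α=-15, β=0; u≡1, v≡5 (mod 8); ε(u)ε(v)=0·0, αω(v)=-15·1, βω(u)=0·0; sum ≡ 1  ⇒  -1.
(a,b)_29: α=3, u≡28; β=1, v≡28 (mod 29); (28|29)=+1, (28|29)=+1; sign (−1)^0·+1^1·+1^3 = +1.
(a,b)_17: α=2, u≡5; β=0, v≡14 (mod 17); (5|17)=-1, (14|17)=-1; sign (−1)^0·-1^0·-1^2 = +1.
(-36366, -11571 / ℚ) ramifies at {2, 3, 7, ∞}: a division algebra.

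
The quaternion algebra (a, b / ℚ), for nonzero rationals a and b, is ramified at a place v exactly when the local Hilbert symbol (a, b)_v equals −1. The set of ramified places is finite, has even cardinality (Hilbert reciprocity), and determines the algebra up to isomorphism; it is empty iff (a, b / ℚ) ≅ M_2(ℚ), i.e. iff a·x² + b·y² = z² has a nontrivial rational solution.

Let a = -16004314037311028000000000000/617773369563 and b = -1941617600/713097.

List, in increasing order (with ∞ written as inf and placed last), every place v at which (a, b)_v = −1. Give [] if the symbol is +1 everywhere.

[19, inf]

(a, b) ≡ (-8151, -138567) mod (ℚ^×)²; places V = {2, 3, 5, 7, 11, 13, 17, 19, ∞}.
(a,b)_11: α=1, u≡7; β=-1, v≡3 (mod 11); (7|11)=-1, (3|11)=+1; sign (−1)^1·-1^-1·+1^1 = +1.
(a,b)_∞: sgn(-8151)=−, sgn(-138567)=−, so -1.
(a,b)_3: α=-7, u≡1; β=-3, v≡2 (mod 3); (1|3)=+1, (2|3)=-1; sign (−1)^1·+1^-3·-1^-7 = +1.
(a,b)_13: α=3, u≡1; β=1, v≡4 (mod 13); (1|13)=+1, (4|13)=+1; sign (−1)^0·+1^1·+1^3 = +1.
(a,b)_7: α=-10, u≡4; β=-4, v≡5 (mod 7); (4|7)=+1, (5|7)=-1; sign (−1)^0·+1^-4·-1^-10 = +1.
(a,b)_5: α=12, u≡4; β=2, v≡3 (mod 5); (4|5)=+1, (3|5)=-1; sign (−1)^0·+1^2·-1^12 = +1.
(a,b)_2: α=14, β=6; u≡1, v≡1 (mod 8); ε(u)ε(v)=0·0, αω(v)=14·0, βω(u)=6·0; sum ≡ 0  ⇒  +1.
(a,b)_19: α=3, u≡14; β=1, v≡14 (mod 19); (14|19)=-1, (14|19)=-1; sign (−1)^1·-1^1·-1^3 = -1.
(a,b)_17: α=6, u≡1; β=3, v≡9 (mod 17); (1|17)=+1, (9|17)=+1; sign (−1)^0·+1^3·+1^6 = +1.
|Ram(-8151, -138567)| = 2, even; anisotropic at {19, ∞}.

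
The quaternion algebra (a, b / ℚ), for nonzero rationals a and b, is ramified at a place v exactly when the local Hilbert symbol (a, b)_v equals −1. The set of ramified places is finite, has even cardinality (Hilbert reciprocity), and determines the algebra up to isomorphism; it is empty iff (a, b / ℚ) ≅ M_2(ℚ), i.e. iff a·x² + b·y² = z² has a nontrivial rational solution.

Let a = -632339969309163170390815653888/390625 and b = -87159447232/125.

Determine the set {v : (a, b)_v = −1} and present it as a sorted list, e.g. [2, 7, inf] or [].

(a, b) ≡ (-2312167, -18862415) mod (ℚ^×)²; places V = {2, 3, 5, 11, 13, 19, 23, 31, 37, ∞}.
(a,b)_5: α=-8, u≡2; β=-3, v≡3 (mod 5); (2|5)=-1, (3|5)=-1; sign (−1)^0·-1^-3·-1^-8 = -1.
(a,b)_11: α=3, u≡6; β=1, v≡5 (mod 11); (6|11)=-1, (5|11)=+1; sign (−1)^1·-1^1·+1^3 = +1.
(a,b)_13: α=3, u≡7; β=1, v≡3 (mod 13); (7|13)=-1, (3|13)=+1; sign (−1)^0·-1^1·+1^3 = -1.
(a,b)_37: α=3, u≡31; β=1, v≡36 (mod 37); (31|37)=-1, (36|37)=+1; sign (−1)^0·-1^1·+1^3 = -1.
(a,b)_19: α=5, u≡10; β=2, v≡17 (mod 19); (10|19)=-1, (17|19)=+1; sign (−1)^0·-1^2·+1^5 = +1.
(a,b)_31: α=2, u≡15; β=1, v≡24 (mod 31); (15|31)=-1, (24|31)=-1; sign (−1)^0·-1^1·-1^2 = -1.
(a,b)_23: α=3, u≡6; β=1, v≡18 (mod 23); (6|23)=+1, (18|23)=+1; sign (−1)^1·+1^1·+1^3 = -1.
(a,b)_2: α=14, β=6; u≡1, v≡1 (mod 8); ε(u)ε(v)=0·0, αω(v)=14·0, βω(u)=6·0; sum ≡ 0  ⇒  +1.
(a,b)_3: α=2, u≡2; β=0, v≡1 (mod 3); (2|3)=-1, (1|3)=+1; sign (−1)^0·-1^0·+1^2 = +1.
(a,b)_∞: sgn(-2312167)=−, sgn(-18862415)=−, so -1.
|Ram(-2312167, -18862415)| = 6, even; anisotropic at {5, 13, 23, 31, 37, ∞}.

[5, 13, 23, 31, 37, inf]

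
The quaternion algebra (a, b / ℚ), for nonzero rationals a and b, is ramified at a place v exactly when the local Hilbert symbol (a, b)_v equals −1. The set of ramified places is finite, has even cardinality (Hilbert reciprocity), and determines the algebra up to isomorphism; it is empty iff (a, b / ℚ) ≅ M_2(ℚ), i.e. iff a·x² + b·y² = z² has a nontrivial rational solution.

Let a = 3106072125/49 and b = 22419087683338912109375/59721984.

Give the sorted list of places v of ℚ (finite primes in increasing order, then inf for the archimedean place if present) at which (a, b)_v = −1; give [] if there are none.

(a, b) ≡ (85, 2015) mod (ℚ^×)²; places V = {2, 3, 5, 7, 13, 17, 19, 23, 31, 41, ∞}.
(a,b)_13: α=2, u≡5; β=3, v≡12 (mod 13); (5|13)=-1, (12|13)=+1; sign (−1)^0·-1^3·+1^2 = -1.
(a,b)_∞: sgn(85)=+, sgn(2015)=+, so +1.
(a,b)_19: α=0, u≡16; β=2, v≡4 (mod 19); (16|19)=+1, (4|19)=+1; sign (−1)^0·+1^2·+1^0 = +1.
(a,b)_23: α=0, u≡1; β=-2, v≡17 (mod 23); (1|23)=+1, (17|23)=-1; sign (−1)^0·+1^-2·-1^0 = +1.
(a,b)_2: α=0, β=-8; u≡5, v≡7 (mod 8); ε(u)ε(v)=0·1, αω(v)=0·0, βω(u)=-8·1; sum ≡ 0  ⇒  +1.
(a,b)_5: α=3, u≡3; β=9, v≡2 (mod 5); (3|5)=-1, (2|5)=-1; sign (−1)^0·-1^9·-1^3 = +1.
(a,b)_17: α=1, u≡5; β=2, v≡1 (mod 17); (5|17)=-1, (1|17)=+1; sign (−1)^0·-1^2·+1^1 = +1.
(a,b)_3: α=2, u≡1; β=-2, v≡2 (mod 3); (1|3)=+1, (2|3)=-1; sign (−1)^0·+1^-2·-1^2 = +1.
(a,b)_31: α=2, u≡26; β=3, v≡12 (mod 31); (26|31)=-1, (12|31)=-1; sign (−1)^0·-1^3·-1^2 = -1.
(a,b)_41: α=0, u≡19; β=2, v≡13 (mod 41); (19|41)=-1, (13|41)=-1; sign (−1)^0·-1^2·-1^0 = +1.
(a,b)_7: α=-2, u≡2; β=-2, v≡5 (mod 7); (2|7)=+1, (5|7)=-1; sign (−1)^0·+1^-2·-1^-2 = +1.
Ram(85, 2015) = {13, 31}; no ℚ_13-point on the conic.

[13, 31]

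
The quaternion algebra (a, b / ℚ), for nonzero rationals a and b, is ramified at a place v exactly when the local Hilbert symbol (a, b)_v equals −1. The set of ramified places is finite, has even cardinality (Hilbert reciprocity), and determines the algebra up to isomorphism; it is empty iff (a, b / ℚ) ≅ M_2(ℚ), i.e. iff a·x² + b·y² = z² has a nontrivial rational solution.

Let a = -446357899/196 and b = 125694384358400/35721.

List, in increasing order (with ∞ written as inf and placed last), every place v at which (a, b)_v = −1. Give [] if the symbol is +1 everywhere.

[11, 13]

Mod squares: a ≡ -9139, b ≡ 100529. Check v ∈ {∞, 2, 3, 5, 7, 11, 13, 17, 19, 37}.
v=19: a=19^1·(≡8), b=19^1·(≡9) mod 19; (8|19)=-1, (9|19)=+1; (−1)^{1·1·9}·(-1)^1·(+1)^1 = +1.
v=3: a=3^0·(≡2), b=3^-6·(≡2) mod 3; (2|3)=-1, (2|3)=-1; (−1)^{0·-6·1}·(-1)^-6·(-1)^0 = +1.
v=13: a=13^3·(≡10), b=13^3·(≡6) mod 13; (10|13)=+1, (6|13)=-1; (−1)^{3·3·6}·(+1)^3·(-1)^3 = -1.
v=∞: -9139 < 0 and 100529 > 0  ⇒  (a,b)_∞ = +1.
v=5: a=5^0·(≡1), b=5^2·(≡1) mod 5; (1|5)=+1, (1|5)=+1; (−1)^{0·2·2}·(+1)^2·(+1)^0 = +1.
v=17: a=17^2·(≡3), b=17^2·(≡4) mod 17; (3|17)=-1, (4|17)=+1; (−1)^{2·2·8}·(-1)^2·(+1)^2 = +1.
v=11: a=11^0·(≡10), b=11^1·(≡4) mod 11; (10|11)=-1, (4|11)=+1; (−1)^{0·1·5}·(-1)^1·(+1)^0 = -1.
v=7: a=7^-2·(≡5), b=7^-2·(≡4) mod 7; (5|7)=-1, (4|7)=+1; (−1)^{-2·-2·3}·(-1)^-2·(+1)^-2 = +1.
v=2: v_2(a)=-2, v_2(b)=10; units ≡ 5, 1 (mod 8); ε·ε+αω+βω = 0·0+-2·0+10·1 ≡ 0  ⇒  (a,b)_2 = +1.
v=37: a=37^1·(≡28), b=37^1·(≡33) mod 37; (28|37)=+1, (33|37)=+1; (−1)^{1·1·18}·(+1)^1·(+1)^1 = +1.
(-9139, 100529 / ℚ) ramifies at {11, 13}: a division algebra.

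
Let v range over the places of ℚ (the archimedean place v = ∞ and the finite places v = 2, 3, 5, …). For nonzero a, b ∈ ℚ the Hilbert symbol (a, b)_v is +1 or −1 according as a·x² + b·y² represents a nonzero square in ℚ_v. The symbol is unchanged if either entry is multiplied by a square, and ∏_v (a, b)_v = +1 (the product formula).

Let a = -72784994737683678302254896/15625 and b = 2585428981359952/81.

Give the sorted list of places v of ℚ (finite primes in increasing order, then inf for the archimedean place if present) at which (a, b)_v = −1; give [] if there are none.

Mod squares: a ≡ -503659, b ≡ 13. Check v ∈ {∞, 2, 3, 5, 7, 13, 17, 43, 53}.
v=5: a=5^-6·(≡4), b=5^0·(≡2) mod 5; (4|5)=+1, (2|5)=-1; (−1)^{-6·0·2}·(+1)^0·(-1)^-6 = +1.
v=2: v_2(a)=4, v_2(b)=4; units ≡ 5, 5 (mod 8); ε·ε+αω+βω = 0·0+4·1+4·1 ≡ 0  ⇒  (a,b)_2 = +1.
v=43: a=43^3·(≡18), b=43^2·(≡11) mod 43; (18|43)=-1, (11|43)=+1; (−1)^{3·2·21}·(-1)^2·(+1)^3 = +1.
v=7: a=7^0·(≡3), b=7^2·(≡5) mod 7; (3|7)=-1, (5|7)=-1; (−1)^{0·2·3}·(-1)^2·(-1)^0 = +1.
v=∞: -503659 < 0 and 13 > 0  ⇒  (a,b)_∞ = +1.
v=53: a=53^3·(≡9), b=53^2·(≡10) mod 53; (9|53)=+1, (10|53)=+1; (−1)^{3·2·26}·(+1)^2·(+1)^3 = +1.
v=3: a=3^6·(≡2), b=3^-4·(≡1) mod 3; (2|3)=-1, (1|3)=+1; (−1)^{6·-4·1}·(-1)^-4·(+1)^6 = +1.
v=13: a=13^5·(≡9), b=13^3·(≡12) mod 13; (9|13)=+1, (12|13)=+1; (−1)^{5·3·6}·(+1)^3·(+1)^5 = +1.
v=17: a=17^5·(≡4), b=17^2·(≡15) mod 17; (4|17)=+1, (15|17)=+1; (−1)^{5·2·8}·(+1)^2·(+1)^5 = +1.
Ram(a, b) = ∅: the form -503659·x² + 13·y² − z² is isotropic over every ℚ_v, so by Hasse–Minkowski it is isotropic over ℚ.

[]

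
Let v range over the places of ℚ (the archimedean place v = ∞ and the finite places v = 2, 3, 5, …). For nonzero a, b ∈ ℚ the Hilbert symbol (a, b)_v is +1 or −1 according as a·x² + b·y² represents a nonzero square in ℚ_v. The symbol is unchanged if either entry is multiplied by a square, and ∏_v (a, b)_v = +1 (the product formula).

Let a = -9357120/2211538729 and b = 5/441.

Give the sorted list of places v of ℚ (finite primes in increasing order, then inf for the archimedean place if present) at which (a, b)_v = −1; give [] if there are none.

Mod squares: a ≡ -5, b ≡ 5. Check v ∈ {∞, 2, 3, 5, 7, 19, 31, 37, 41}.
v=3: a=3^4·(≡1), b=3^-2·(≡2) mod 3; (1|3)=+1, (2|3)=-1; (−1)^{4·-2·1}·(+1)^-2·(-1)^4 = +1.
v=2: v_2(a)=6, v_2(b)=0; units ≡ 3, 5 (mod 8); ε·ε+αω+βω = 1·0+6·1+0·1 ≡ 0  ⇒  (a,b)_2 = +1.
v=5: a=5^1·(≡4), b=5^1·(≡1) mod 5; (4|5)=+1, (1|5)=+1; (−1)^{1·1·2}·(+1)^1·(+1)^1 = +1.
v=41: a=41^-2·(≡23), b=41^0·(≡20) mod 41; (23|41)=+1, (20|41)=+1; (−1)^{-2·0·20}·(+1)^0·(+1)^-2 = +1.
v=31: a=31^-2·(≡11), b=31^0·(≡14) mod 31; (11|31)=-1, (14|31)=+1; (−1)^{-2·0·15}·(-1)^0·(+1)^-2 = +1.
v=7: a=7^0·(≡4), b=7^-2·(≡6) mod 7; (4|7)=+1, (6|7)=-1; (−1)^{0·-2·3}·(+1)^-2·(-1)^0 = +1.
v=37: a=37^-2·(≡35), b=37^0·(≡23) mod 37; (35|37)=-1, (23|37)=-1; (−1)^{-2·0·18}·(-1)^0·(-1)^-2 = +1.
v=∞: -5 < 0 and 5 > 0  ⇒  (a,b)_∞ = +1.
v=19: a=19^2·(≡18), b=19^0·(≡6) mod 19; (18|19)=-1, (6|19)=+1; (−1)^{2·0·9}·(-1)^0·(+1)^2 = +1.
Ram(a, b) = ∅: the form -5·x² + 5·y² − z² is isotropic over every ℚ_v, so by Hasse–Minkowski it is isotropic over ℚ.

[]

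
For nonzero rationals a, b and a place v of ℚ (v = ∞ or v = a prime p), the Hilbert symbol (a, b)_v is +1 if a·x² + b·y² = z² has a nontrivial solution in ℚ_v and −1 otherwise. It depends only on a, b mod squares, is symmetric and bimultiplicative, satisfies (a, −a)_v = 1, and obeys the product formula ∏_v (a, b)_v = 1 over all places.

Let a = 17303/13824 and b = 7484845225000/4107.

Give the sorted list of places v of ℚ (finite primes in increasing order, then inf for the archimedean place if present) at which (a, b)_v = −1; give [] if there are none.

[2, 3, 5, 11]

Mod squares: a ≡ 858, b ≡ 30. Check v ∈ {∞, 2, 3, 5, 11, 13, 37}.
v=3: a=3^-3·(≡1), b=3^-1·(≡1) mod 3; (1|3)=+1, (1|3)=+1; (−1)^{-3·-1·1}·(+1)^-1·(+1)^-3 = -1.
v=13: a=13^1·(≡1), b=13^2·(≡1) mod 13; (1|13)=+1, (1|13)=+1; (−1)^{1·2·6}·(+1)^2·(+1)^1 = +1.
v=37: a=37^0·(≡30), b=37^-2·(≡27) mod 37; (30|37)=+1, (27|37)=+1; (−1)^{0·-2·18}·(+1)^-2·(+1)^0 = +1.
v=∞: 858 > 0 and 30 > 0  ⇒  (a,b)_∞ = +1.
v=5: a=5^0·(≡2), b=5^5·(≡1) mod 5; (2|5)=-1, (1|5)=+1; (−1)^{0·5·2}·(-1)^5·(+1)^0 = -1.
v=2: v_2(a)=-9, v_2(b)=3; units ≡ 5, 7 (mod 8); ε·ε+αω+βω = 0·1+-9·0+3·1 ≡ 1  ⇒  (a,b)_2 = -1.
v=11: a=11^3·(≡3), b=11^6·(≡8) mod 11; (3|11)=+1, (8|11)=-1; (−1)^{3·6·5}·(+1)^6·(-1)^3 = -1.
Ram(858, 30) = {2, 3, 5, 11}; no ℚ_2-point on the conic.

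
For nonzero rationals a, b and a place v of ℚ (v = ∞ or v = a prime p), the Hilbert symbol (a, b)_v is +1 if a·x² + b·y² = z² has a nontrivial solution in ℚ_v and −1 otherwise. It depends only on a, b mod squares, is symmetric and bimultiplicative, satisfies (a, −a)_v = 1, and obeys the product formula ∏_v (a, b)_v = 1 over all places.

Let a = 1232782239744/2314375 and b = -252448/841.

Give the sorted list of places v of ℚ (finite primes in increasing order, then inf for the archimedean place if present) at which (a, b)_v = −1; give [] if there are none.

(a, b) ≡ (108262, -322) mod (ℚ^×)²; places V = {2, 3, 5, 7, 11, 19, 23, 29, 31, 37, ∞}.
(a,b)_2: α=11, β=5; u≡3, v≡7 (mod 8); ε(u)ε(v)=1·1, αω(v)=11·0, βω(u)=5·1; sum ≡ 0  ⇒  +1.
(a,b)_37: α=1, u≡34; β=0, v≡33 (mod 37); (34|37)=+1, (33|37)=+1; sign (−1)^0·+1^0·+1^1 = +1.
(a,b)_11: α=1, u≡7; β=0, v≡7 (mod 11); (7|11)=-1, (7|11)=-1; sign (−1)^0·-1^0·-1^1 = -1.
(a,b)_∞: sgn(108262)=+, sgn(-322)=−, so +1.
(a,b)_3: α=4, u≡1; β=0, v≡2 (mod 3); (1|3)=+1, (2|3)=-1; sign (−1)^0·+1^0·-1^4 = +1.
(a,b)_31: α=2, u≡20; β=0, v≡4 (mod 31); (20|31)=+1, (4|31)=+1; sign (−1)^0·+1^0·+1^2 = +1.
(a,b)_29: α=0, u≡28; β=-2, v≡26 (mod 29); (28|29)=+1, (26|29)=-1; sign (−1)^0·+1^-2·-1^0 = +1.
(a,b)_7: α=-1, u≡6; β=3, v≡6 (mod 7); (6|7)=-1, (6|7)=-1; sign (−1)^1·-1^3·-1^-1 = -1.
(a,b)_5: α=-4, u≡3; β=0, v≡2 (mod 5); (3|5)=-1, (2|5)=-1; sign (−1)^0·-1^0·-1^-4 = +1.
(a,b)_19: α=1, u≡16; β=0, v≡1 (mod 19); (16|19)=+1, (1|19)=+1; sign (−1)^0·+1^0·+1^1 = +1.
(a,b)_23: α=-2, u≡9; β=1, v≡12 (mod 23); (9|23)=+1, (12|23)=+1; sign (−1)^0·+1^1·+1^-2 = +1.
(108262, -322 / ℚ) ramifies at {7, 11}: a division algebra.

[7, 11]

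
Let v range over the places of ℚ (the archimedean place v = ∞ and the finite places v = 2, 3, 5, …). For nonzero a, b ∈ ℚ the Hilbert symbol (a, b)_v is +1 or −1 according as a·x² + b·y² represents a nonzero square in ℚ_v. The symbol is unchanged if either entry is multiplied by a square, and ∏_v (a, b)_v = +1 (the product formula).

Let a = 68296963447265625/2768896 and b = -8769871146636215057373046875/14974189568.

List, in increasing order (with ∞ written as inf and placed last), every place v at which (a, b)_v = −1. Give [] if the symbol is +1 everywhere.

[23, 37]

Mod squares: a ≡ 1073, b ≡ -1702. Check v ∈ {∞, 2, 3, 5, 13, 23, 29, 37}.
v=3: a=3^2·(≡2), b=3^4·(≡2) mod 3; (2|3)=-1, (2|3)=-1; (−1)^{2·4·1}·(-1)^4·(-1)^2 = +1.
v=5: a=5^10·(≡2), b=5^16·(≡2) mod 5; (2|5)=-1, (2|5)=-1; (−1)^{10·16·2}·(-1)^16·(-1)^10 = +1.
v=13: a=13^-2·(≡5), b=13^-4·(≡3) mod 13; (5|13)=-1, (3|13)=+1; (−1)^{-2·-4·6}·(-1)^-4·(+1)^-2 = +1.
v=∞: 1073 > 0 and -1702 < 0  ⇒  (a,b)_∞ = +1.
v=23: a=23^2·(≡5), b=23^3·(≡8) mod 23; (5|23)=-1, (8|23)=+1; (−1)^{2·3·11}·(-1)^3·(+1)^2 = -1.
v=29: a=29^1·(≡3), b=29^2·(≡6) mod 29; (3|29)=-1, (6|29)=+1; (−1)^{1·2·14}·(-1)^2·(+1)^1 = +1.
v=37: a=37^3·(≡31), b=37^5·(≡25) mod 37; (31|37)=-1, (25|37)=+1; (−1)^{3·5·18}·(-1)^5·(+1)^3 = -1.
v=2: v_2(a)=-14, v_2(b)=-19; units ≡ 1, 5 (mod 8); ε·ε+αω+βω = 0·0+-14·1+-19·0 ≡ 0  ⇒  (a,b)_2 = +1.
Ram(1073, -1702) = {23, 37}; no ℚ_23-point on the conic.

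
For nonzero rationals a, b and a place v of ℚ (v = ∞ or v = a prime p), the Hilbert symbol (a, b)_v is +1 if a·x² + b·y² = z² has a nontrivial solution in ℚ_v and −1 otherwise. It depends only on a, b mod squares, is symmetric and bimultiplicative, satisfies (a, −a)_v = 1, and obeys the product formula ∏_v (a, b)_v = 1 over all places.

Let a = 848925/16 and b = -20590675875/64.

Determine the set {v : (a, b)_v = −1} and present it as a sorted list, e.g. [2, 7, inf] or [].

[5, 7]

(a, b) ≡ (77, -35) mod (ℚ^×)²; places V = {2, 3, 5, 7, 11, ∞}.
(a,b)_11: α=1, u≡2; β=2, v≡3 (mod 11); (2|11)=-1, (3|11)=+1; sign (−1)^0·-1^2·+1^1 = +1.
(a,b)_5: α=2, u≡2; β=3, v≡2 (mod 5); (2|5)=-1, (2|5)=-1; sign (−1)^0·-1^3·-1^2 = -1.
(a,b)_2: α=-4, β=-6; u≡5, v≡5 (mod 8); ε(u)ε(v)=0·0, αω(v)=-4·1, βω(u)=-6·1; sum ≡ 0  ⇒  +1.
(a,b)_7: α=3, u≡2; β=5, v≡1 (mod 7); (2|7)=+1, (1|7)=+1; sign (−1)^1·+1^5·+1^3 = -1.
(a,b)_3: α=2, u≡2; β=4, v≡1 (mod 3); (2|3)=-1, (1|3)=+1; sign (−1)^0·-1^4·+1^2 = +1.
(a,b)_∞: sgn(77)=+, sgn(-35)=−, so +1.
(77, -35 / ℚ) ramifies at {5, 7}: a division algebra.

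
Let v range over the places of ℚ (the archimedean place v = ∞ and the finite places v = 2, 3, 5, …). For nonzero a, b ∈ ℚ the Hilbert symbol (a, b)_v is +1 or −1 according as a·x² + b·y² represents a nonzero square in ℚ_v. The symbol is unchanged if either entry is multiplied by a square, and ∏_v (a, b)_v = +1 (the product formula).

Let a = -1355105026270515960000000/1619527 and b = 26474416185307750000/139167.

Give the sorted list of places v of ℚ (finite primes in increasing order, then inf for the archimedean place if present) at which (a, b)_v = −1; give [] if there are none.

[5, 17]

(a, b) ≡ (-770, 2737) mod (ℚ^×)²; places V = {2, 3, 5, 7, 11, 13, 17, 23, 37, 47, ∞}.
(a,b)_13: α=-2, u≡1; β=0, v≡8 (mod 13); (1|13)=+1, (8|13)=-1; sign (−1)^0·+1^0·-1^-2 = +1.
(a,b)_7: α=-1, u≡2; β=-1, v≡5 (mod 7); (2|7)=+1, (5|7)=-1; sign (−1)^1·+1^-1·-1^-1 = +1.
(a,b)_17: α=4, u≡5; β=3, v≡16 (mod 17); (5|17)=-1, (16|17)=+1; sign (−1)^0·-1^3·+1^4 = -1.
(a,b)_11: α=5, u≡2; β=6, v≡9 (mod 11); (2|11)=-1, (9|11)=+1; sign (−1)^0·-1^6·+1^5 = +1.
(a,b)_2: α=9, β=4; u≡7, v≡1 (mod 8); ε(u)ε(v)=1·0, αω(v)=9·0, βω(u)=4·0; sum ≡ 0  ⇒  +1.
(a,b)_47: α=0, u≡26; β=-2, v≡10 (mod 47); (26|47)=-1, (10|47)=-1; sign (−1)^0·-1^-2·-1^0 = +1.
(a,b)_37: α=-2, u≡12; β=0, v≡16 (mod 37); (12|37)=+1, (16|37)=+1; sign (−1)^0·+1^0·+1^-2 = +1.
(a,b)_∞: sgn(-770)=−, sgn(2737)=+, so +1.
(a,b)_3: α=2, u≡1; β=-2, v≡1 (mod 3); (1|3)=+1, (1|3)=+1; sign (−1)^0·+1^-2·+1^2 = +1.
(a,b)_23: α=4, u≡16; β=3, v≡3 (mod 23); (16|23)=+1, (3|23)=+1; sign (−1)^0·+1^3·+1^4 = +1.
(a,b)_5: α=7, u≡1; β=6, v≡3 (mod 5); (1|5)=+1, (3|5)=-1; sign (−1)^0·+1^6·-1^7 = -1.
Ram(-770, 2737) = {5, 17}; no ℚ_5-point on the conic.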